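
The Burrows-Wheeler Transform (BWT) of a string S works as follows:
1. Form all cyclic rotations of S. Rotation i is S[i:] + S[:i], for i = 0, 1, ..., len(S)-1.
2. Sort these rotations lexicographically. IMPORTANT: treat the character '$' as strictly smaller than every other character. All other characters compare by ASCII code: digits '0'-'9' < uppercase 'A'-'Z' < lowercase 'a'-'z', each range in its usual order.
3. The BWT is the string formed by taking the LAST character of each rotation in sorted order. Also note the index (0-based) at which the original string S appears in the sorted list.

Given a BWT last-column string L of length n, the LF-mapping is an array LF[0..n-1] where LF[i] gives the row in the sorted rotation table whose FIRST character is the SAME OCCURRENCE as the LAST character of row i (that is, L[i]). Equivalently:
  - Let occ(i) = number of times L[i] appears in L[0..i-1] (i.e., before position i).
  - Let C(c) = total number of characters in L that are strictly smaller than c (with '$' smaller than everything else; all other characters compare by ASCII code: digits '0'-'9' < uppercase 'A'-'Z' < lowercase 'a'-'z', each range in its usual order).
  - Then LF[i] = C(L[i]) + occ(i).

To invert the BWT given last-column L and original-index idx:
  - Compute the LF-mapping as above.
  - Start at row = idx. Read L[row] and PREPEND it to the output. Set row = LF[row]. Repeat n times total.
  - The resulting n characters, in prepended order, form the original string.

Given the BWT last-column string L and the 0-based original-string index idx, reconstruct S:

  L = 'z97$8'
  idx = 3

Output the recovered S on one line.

Answer: 978z$

Derivation:
LF mapping: 4 3 1 0 2
Walk LF starting at row 3, prepending L[row]:
  step 1: row=3, L[3]='$', prepend. Next row=LF[3]=0
  step 2: row=0, L[0]='z', prepend. Next row=LF[0]=4
  step 3: row=4, L[4]='8', prepend. Next row=LF[4]=2
  step 4: row=2, L[2]='7', prepend. Next row=LF[2]=1
  step 5: row=1, L[1]='9', prepend. Next row=LF[1]=3
Reversed output: 978z$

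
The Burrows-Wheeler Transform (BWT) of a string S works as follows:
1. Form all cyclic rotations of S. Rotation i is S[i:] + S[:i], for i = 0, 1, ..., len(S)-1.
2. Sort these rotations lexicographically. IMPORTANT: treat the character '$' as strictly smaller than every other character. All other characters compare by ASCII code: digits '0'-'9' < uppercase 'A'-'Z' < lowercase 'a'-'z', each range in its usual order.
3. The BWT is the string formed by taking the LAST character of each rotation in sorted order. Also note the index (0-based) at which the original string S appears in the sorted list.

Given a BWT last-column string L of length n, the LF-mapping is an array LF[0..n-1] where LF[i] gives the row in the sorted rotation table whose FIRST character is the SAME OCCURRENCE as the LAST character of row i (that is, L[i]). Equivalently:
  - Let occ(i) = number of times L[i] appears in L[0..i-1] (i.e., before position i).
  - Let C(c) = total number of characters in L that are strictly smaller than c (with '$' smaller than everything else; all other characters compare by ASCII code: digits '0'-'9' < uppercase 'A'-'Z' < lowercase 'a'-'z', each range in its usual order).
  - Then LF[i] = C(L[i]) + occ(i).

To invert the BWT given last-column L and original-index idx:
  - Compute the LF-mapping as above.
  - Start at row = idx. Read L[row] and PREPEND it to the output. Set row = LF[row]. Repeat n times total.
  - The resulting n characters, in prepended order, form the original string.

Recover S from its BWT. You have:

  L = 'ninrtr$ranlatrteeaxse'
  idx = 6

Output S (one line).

Answer: extraterrestrialnann$

Derivation:
LF mapping: 9 7 10 12 17 13 0 14 1 11 8 2 18 15 19 4 5 3 20 16 6
Walk LF starting at row 6, prepending L[row]:
  step 1: row=6, L[6]='$', prepend. Next row=LF[6]=0
  step 2: row=0, L[0]='n', prepend. Next row=LF[0]=9
  step 3: row=9, L[9]='n', prepend. Next row=LF[9]=11
  step 4: row=11, L[11]='a', prepend. Next row=LF[11]=2
  step 5: row=2, L[2]='n', prepend. Next row=LF[2]=10
  step 6: row=10, L[10]='l', prepend. Next row=LF[10]=8
  step 7: row=8, L[8]='a', prepend. Next row=LF[8]=1
  step 8: row=1, L[1]='i', prepend. Next row=LF[1]=7
  step 9: row=7, L[7]='r', prepend. Next row=LF[7]=14
  step 10: row=14, L[14]='t', prepend. Next row=LF[14]=19
  step 11: row=19, L[19]='s', prepend. Next row=LF[19]=16
  step 12: row=16, L[16]='e', prepend. Next row=LF[16]=5
  step 13: row=5, L[5]='r', prepend. Next row=LF[5]=13
  step 14: row=13, L[13]='r', prepend. Next row=LF[13]=15
  step 15: row=15, L[15]='e', prepend. Next row=LF[15]=4
  step 16: row=4, L[4]='t', prepend. Next row=LF[4]=17
  step 17: row=17, L[17]='a', prepend. Next row=LF[17]=3
  step 18: row=3, L[3]='r', prepend. Next row=LF[3]=12
  step 19: row=12, L[12]='t', prepend. Next row=LF[12]=18
  step 20: row=18, L[18]='x', prepend. Next row=LF[18]=20
  step 21: row=20, L[20]='e', prepend. Next row=LF[20]=6
Reversed output: extraterrestrialnann$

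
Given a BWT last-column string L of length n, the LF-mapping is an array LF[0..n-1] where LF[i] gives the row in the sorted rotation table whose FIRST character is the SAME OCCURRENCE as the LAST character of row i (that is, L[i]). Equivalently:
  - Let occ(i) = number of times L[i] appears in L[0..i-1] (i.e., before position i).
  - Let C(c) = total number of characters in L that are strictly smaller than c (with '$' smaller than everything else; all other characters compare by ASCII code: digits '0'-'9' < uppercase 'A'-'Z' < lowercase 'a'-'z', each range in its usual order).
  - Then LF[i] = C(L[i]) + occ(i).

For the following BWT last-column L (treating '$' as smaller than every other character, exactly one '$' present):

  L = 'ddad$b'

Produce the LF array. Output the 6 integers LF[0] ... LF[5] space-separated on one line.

Answer: 3 4 1 5 0 2

Derivation:
Char counts: '$':1, 'a':1, 'b':1, 'd':3
C (first-col start): C('$')=0, C('a')=1, C('b')=2, C('d')=3
L[0]='d': occ=0, LF[0]=C('d')+0=3+0=3
L[1]='d': occ=1, LF[1]=C('d')+1=3+1=4
L[2]='a': occ=0, LF[2]=C('a')+0=1+0=1
L[3]='d': occ=2, LF[3]=C('d')+2=3+2=5
L[4]='$': occ=0, LF[4]=C('$')+0=0+0=0
L[5]='b': occ=0, LF[5]=C('b')+0=2+0=2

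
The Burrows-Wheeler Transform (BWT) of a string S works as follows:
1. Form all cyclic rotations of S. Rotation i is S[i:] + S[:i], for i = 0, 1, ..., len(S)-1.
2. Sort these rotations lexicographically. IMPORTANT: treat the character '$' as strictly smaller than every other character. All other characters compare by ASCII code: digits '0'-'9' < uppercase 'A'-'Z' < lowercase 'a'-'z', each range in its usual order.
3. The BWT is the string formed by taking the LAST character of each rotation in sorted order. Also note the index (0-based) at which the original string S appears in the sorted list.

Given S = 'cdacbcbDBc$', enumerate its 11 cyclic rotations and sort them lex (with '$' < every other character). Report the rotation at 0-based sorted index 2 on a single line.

Answer: DBc$cdacbcb

Derivation:
All 11 rotations (rotation i = S[i:]+S[:i]):
  rot[0] = cdacbcbDBc$
  rot[1] = dacbcbDBc$c
  rot[2] = acbcbDBc$cd
  rot[3] = cbcbDBc$cda
  rot[4] = bcbDBc$cdac
  rot[5] = cbDBc$cdacb
  rot[6] = bDBc$cdacbc
  rot[7] = DBc$cdacbcb
  rot[8] = Bc$cdacbcbD
  rot[9] = c$cdacbcbDB
  rot[10] = $cdacbcbDBc
Sorted (with $ < everything):
  sorted[0] = $cdacbcbDBc
  sorted[1] = Bc$cdacbcbD
  sorted[2] = DBc$cdacbcb
  sorted[3] = acbcbDBc$cd
  sorted[4] = bDBc$cdacbc
  sorted[5] = bcbDBc$cdac
  sorted[6] = c$cdacbcbDB
  sorted[7] = cbDBc$cdacb
  sorted[8] = cbcbDBc$cda
  sorted[9] = cdacbcbDBc$
  sorted[10] = dacbcbDBc$c
sorted[2] = DBc$cdacbcb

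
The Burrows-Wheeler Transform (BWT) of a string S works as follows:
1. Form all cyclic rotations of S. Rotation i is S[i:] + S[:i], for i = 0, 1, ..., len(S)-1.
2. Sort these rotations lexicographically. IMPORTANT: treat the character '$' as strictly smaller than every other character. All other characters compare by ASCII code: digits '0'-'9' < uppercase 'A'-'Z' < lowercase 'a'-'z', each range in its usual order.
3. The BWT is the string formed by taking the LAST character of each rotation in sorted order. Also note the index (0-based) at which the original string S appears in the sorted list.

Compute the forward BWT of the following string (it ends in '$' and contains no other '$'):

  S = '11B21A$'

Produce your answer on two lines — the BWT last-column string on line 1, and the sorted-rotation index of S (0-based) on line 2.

Answer: A$21B11
1

Derivation:
All 7 rotations (rotation i = S[i:]+S[:i]):
  rot[0] = 11B21A$
  rot[1] = 1B21A$1
  rot[2] = B21A$11
  rot[3] = 21A$11B
  rot[4] = 1A$11B2
  rot[5] = A$11B21
  rot[6] = $11B21A
Sorted (with $ < everything):
  sorted[0] = $11B21A  (last char: 'A')
  sorted[1] = 11B21A$  (last char: '$')
  sorted[2] = 1A$11B2  (last char: '2')
  sorted[3] = 1B21A$1  (last char: '1')
  sorted[4] = 21A$11B  (last char: 'B')
  sorted[5] = A$11B21  (last char: '1')
  sorted[6] = B21A$11  (last char: '1')
Last column: A$21B11
Original string S is at sorted index 1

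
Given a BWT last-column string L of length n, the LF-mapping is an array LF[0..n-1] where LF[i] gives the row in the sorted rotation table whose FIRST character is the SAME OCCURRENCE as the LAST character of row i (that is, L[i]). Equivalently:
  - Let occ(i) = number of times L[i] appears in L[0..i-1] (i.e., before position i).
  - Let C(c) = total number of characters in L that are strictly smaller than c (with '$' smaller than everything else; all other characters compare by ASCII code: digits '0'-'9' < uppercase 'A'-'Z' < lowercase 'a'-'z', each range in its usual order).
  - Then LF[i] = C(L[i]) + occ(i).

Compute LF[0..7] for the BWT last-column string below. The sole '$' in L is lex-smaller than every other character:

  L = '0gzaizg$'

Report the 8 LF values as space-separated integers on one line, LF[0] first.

Char counts: '$':1, '0':1, 'a':1, 'g':2, 'i':1, 'z':2
C (first-col start): C('$')=0, C('0')=1, C('a')=2, C('g')=3, C('i')=5, C('z')=6
L[0]='0': occ=0, LF[0]=C('0')+0=1+0=1
L[1]='g': occ=0, LF[1]=C('g')+0=3+0=3
L[2]='z': occ=0, LF[2]=C('z')+0=6+0=6
L[3]='a': occ=0, LF[3]=C('a')+0=2+0=2
L[4]='i': occ=0, LF[4]=C('i')+0=5+0=5
L[5]='z': occ=1, LF[5]=C('z')+1=6+1=7
L[6]='g': occ=1, LF[6]=C('g')+1=3+1=4
L[7]='$': occ=0, LF[7]=C('$')+0=0+0=0

Answer: 1 3 6 2 5 7 4 0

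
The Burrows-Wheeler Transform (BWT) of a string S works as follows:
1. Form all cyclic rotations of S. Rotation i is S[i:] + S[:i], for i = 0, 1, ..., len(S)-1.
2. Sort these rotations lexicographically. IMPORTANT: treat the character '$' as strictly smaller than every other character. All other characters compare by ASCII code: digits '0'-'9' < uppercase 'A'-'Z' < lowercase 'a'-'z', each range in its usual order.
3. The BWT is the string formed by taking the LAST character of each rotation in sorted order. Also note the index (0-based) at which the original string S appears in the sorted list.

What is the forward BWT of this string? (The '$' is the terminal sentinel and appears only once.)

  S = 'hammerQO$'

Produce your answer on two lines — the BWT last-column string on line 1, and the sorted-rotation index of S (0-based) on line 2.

All 9 rotations (rotation i = S[i:]+S[:i]):
  rot[0] = hammerQO$
  rot[1] = ammerQO$h
  rot[2] = mmerQO$ha
  rot[3] = merQO$ham
  rot[4] = erQO$hamm
  rot[5] = rQO$hamme
  rot[6] = QO$hammer
  rot[7] = O$hammerQ
  rot[8] = $hammerQO
Sorted (with $ < everything):
  sorted[0] = $hammerQO  (last char: 'O')
  sorted[1] = O$hammerQ  (last char: 'Q')
  sorted[2] = QO$hammer  (last char: 'r')
  sorted[3] = ammerQO$h  (last char: 'h')
  sorted[4] = erQO$hamm  (last char: 'm')
  sorted[5] = hammerQO$  (last char: '$')
  sorted[6] = merQO$ham  (last char: 'm')
  sorted[7] = mmerQO$ha  (last char: 'a')
  sorted[8] = rQO$hamme  (last char: 'e')
Last column: OQrhm$mae
Original string S is at sorted index 5

Answer: OQrhm$mae
5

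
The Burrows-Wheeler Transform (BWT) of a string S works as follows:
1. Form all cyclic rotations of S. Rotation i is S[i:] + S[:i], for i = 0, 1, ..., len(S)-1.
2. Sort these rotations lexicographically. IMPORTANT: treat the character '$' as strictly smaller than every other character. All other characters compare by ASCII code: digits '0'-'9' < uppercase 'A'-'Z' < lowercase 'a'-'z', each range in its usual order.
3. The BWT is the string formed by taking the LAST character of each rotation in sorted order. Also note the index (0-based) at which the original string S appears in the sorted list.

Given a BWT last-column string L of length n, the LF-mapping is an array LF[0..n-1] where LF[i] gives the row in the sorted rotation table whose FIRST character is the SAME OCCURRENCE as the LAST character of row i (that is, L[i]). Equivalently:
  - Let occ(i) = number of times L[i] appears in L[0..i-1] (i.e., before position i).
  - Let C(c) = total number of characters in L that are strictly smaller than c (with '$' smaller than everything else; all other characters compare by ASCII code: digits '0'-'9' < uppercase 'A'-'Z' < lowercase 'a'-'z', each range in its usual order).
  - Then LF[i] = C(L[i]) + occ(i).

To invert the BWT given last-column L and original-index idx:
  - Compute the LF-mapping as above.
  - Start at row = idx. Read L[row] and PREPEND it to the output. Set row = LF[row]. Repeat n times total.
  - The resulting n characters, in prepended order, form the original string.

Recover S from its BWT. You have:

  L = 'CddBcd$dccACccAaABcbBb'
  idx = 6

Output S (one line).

Answer: BdBcdAbdAcaccBAccCbdC$

Derivation:
LF mapping: 7 18 19 4 12 20 0 21 13 14 1 8 15 16 2 9 3 5 17 10 6 11
Walk LF starting at row 6, prepending L[row]:
  step 1: row=6, L[6]='$', prepend. Next row=LF[6]=0
  step 2: row=0, L[0]='C', prepend. Next row=LF[0]=7
  step 3: row=7, L[7]='d', prepend. Next row=LF[7]=21
  step 4: row=21, L[21]='b', prepend. Next row=LF[21]=11
  step 5: row=11, L[11]='C', prepend. Next row=LF[11]=8
  step 6: row=8, L[8]='c', prepend. Next row=LF[8]=13
  step 7: row=13, L[13]='c', prepend. Next row=LF[13]=16
  step 8: row=16, L[16]='A', prepend. Next row=LF[16]=3
  step 9: row=3, L[3]='B', prepend. Next row=LF[3]=4
  step 10: row=4, L[4]='c', prepend. Next row=LF[4]=12
  step 11: row=12, L[12]='c', prepend. Next row=LF[12]=15
  step 12: row=15, L[15]='a', prepend. Next row=LF[15]=9
  step 13: row=9, L[9]='c', prepend. Next row=LF[9]=14
  step 14: row=14, L[14]='A', prepend. Next row=LF[14]=2
  step 15: row=2, L[2]='d', prepend. Next row=LF[2]=19
  step 16: row=19, L[19]='b', prepend. Next row=LF[19]=10
  step 17: row=10, L[10]='A', prepend. Next row=LF[10]=1
  step 18: row=1, L[1]='d', prepend. Next row=LF[1]=18
  step 19: row=18, L[18]='c', prepend. Next row=LF[18]=17
  step 20: row=17, L[17]='B', prepend. Next row=LF[17]=5
  step 21: row=5, L[5]='d', prepend. Next row=LF[5]=20
  step 22: row=20, L[20]='B', prepend. Next row=LF[20]=6
Reversed output: BdBcdAbdAcaccBAccCbdC$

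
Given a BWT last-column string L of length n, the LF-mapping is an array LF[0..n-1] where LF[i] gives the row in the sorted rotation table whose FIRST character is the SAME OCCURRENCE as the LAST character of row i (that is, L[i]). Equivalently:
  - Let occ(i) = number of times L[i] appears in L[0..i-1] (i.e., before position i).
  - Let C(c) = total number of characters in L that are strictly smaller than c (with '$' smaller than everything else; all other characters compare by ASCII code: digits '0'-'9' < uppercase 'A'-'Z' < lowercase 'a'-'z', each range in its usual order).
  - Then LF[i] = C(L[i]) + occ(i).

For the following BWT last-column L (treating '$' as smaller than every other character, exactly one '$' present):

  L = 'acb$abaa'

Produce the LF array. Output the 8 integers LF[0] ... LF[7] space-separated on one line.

Char counts: '$':1, 'a':4, 'b':2, 'c':1
C (first-col start): C('$')=0, C('a')=1, C('b')=5, C('c')=7
L[0]='a': occ=0, LF[0]=C('a')+0=1+0=1
L[1]='c': occ=0, LF[1]=C('c')+0=7+0=7
L[2]='b': occ=0, LF[2]=C('b')+0=5+0=5
L[3]='$': occ=0, LF[3]=C('$')+0=0+0=0
L[4]='a': occ=1, LF[4]=C('a')+1=1+1=2
L[5]='b': occ=1, LF[5]=C('b')+1=5+1=6
L[6]='a': occ=2, LF[6]=C('a')+2=1+2=3
L[7]='a': occ=3, LF[7]=C('a')+3=1+3=4

Answer: 1 7 5 0 2 6 3 4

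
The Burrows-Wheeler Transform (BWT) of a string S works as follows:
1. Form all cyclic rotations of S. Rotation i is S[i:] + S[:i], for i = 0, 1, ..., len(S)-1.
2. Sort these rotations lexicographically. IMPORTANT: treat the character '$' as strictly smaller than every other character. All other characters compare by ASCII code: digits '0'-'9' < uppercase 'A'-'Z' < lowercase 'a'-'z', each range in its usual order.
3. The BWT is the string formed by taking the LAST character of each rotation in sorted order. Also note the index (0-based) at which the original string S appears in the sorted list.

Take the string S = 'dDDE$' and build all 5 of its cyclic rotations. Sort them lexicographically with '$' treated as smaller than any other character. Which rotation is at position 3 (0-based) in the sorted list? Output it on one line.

Answer: E$dDD

Derivation:
All 5 rotations (rotation i = S[i:]+S[:i]):
  rot[0] = dDDE$
  rot[1] = DDE$d
  rot[2] = DE$dD
  rot[3] = E$dDD
  rot[4] = $dDDE
Sorted (with $ < everything):
  sorted[0] = $dDDE
  sorted[1] = DDE$d
  sorted[2] = DE$dD
  sorted[3] = E$dDD
  sorted[4] = dDDE$
sorted[3] = E$dDD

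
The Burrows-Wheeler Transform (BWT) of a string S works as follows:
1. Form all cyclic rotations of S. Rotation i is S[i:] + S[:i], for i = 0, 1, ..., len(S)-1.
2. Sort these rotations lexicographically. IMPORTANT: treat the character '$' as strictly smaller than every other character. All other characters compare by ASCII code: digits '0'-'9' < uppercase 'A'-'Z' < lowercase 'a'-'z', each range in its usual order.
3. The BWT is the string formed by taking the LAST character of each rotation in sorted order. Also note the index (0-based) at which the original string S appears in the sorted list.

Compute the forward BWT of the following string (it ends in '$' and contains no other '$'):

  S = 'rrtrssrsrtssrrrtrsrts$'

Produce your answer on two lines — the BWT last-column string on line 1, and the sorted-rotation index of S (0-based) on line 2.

All 22 rotations (rotation i = S[i:]+S[:i]):
  rot[0] = rrtrssrsrtssrrrtrsrts$
  rot[1] = rtrssrsrtssrrrtrsrts$r
  rot[2] = trssrsrtssrrrtrsrts$rr
  rot[3] = rssrsrtssrrrtrsrts$rrt
  rot[4] = ssrsrtssrrrtrsrts$rrtr
  rot[5] = srsrtssrrrtrsrts$rrtrs
  rot[6] = rsrtssrrrtrsrts$rrtrss
  rot[7] = srtssrrrtrsrts$rrtrssr
  rot[8] = rtssrrrtrsrts$rrtrssrs
  rot[9] = tssrrrtrsrts$rrtrssrsr
  rot[10] = ssrrrtrsrts$rrtrssrsrt
  rot[11] = srrrtrsrts$rrtrssrsrts
  rot[12] = rrrtrsrts$rrtrssrsrtss
  rot[13] = rrtrsrts$rrtrssrsrtssr
  rot[14] = rtrsrts$rrtrssrsrtssrr
  rot[15] = trsrts$rrtrssrsrtssrrr
  rot[16] = rsrts$rrtrssrsrtssrrrt
  rot[17] = srts$rrtrssrsrtssrrrtr
  rot[18] = rts$rrtrssrsrtssrrrtrs
  rot[19] = ts$rrtrssrsrtssrrrtrsr
  rot[20] = s$rrtrssrsrtssrrrtrsrt
  rot[21] = $rrtrssrsrtssrrrtrsrts
Sorted (with $ < everything):
  sorted[0] = $rrtrssrsrtssrrrtrsrts  (last char: 's')
  sorted[1] = rrrtrsrts$rrtrssrsrtss  (last char: 's')
  sorted[2] = rrtrsrts$rrtrssrsrtssr  (last char: 'r')
  sorted[3] = rrtrssrsrtssrrrtrsrts$  (last char: '$')
  sorted[4] = rsrts$rrtrssrsrtssrrrt  (last char: 't')
  sorted[5] = rsrtssrrrtrsrts$rrtrss  (last char: 's')
  sorted[6] = rssrsrtssrrrtrsrts$rrt  (last char: 't')
  sorted[7] = rtrsrts$rrtrssrsrtssrr  (last char: 'r')
  sorted[8] = rtrssrsrtssrrrtrsrts$r  (last char: 'r')
  sorted[9] = rts$rrtrssrsrtssrrrtrs  (last char: 's')
  sorted[10] = rtssrrrtrsrts$rrtrssrs  (last char: 's')
  sorted[11] = s$rrtrssrsrtssrrrtrsrt  (last char: 't')
  sorted[12] = srrrtrsrts$rrtrssrsrts  (last char: 's')
  sorted[13] = srsrtssrrrtrsrts$rrtrs  (last char: 's')
  sorted[14] = srts$rrtrssrsrtssrrrtr  (last char: 'r')
  sorted[15] = srtssrrrtrsrts$rrtrssr  (last char: 'r')
  sorted[16] = ssrrrtrsrts$rrtrssrsrt  (last char: 't')
  sorted[17] = ssrsrtssrrrtrsrts$rrtr  (last char: 'r')
  sorted[18] = trsrts$rrtrssrsrtssrrr  (last char: 'r')
  sorted[19] = trssrsrtssrrrtrsrts$rr  (last char: 'r')
  sorted[20] = ts$rrtrssrsrtssrrrtrsr  (last char: 'r')
  sorted[21] = tssrrrtrsrts$rrtrssrsr  (last char: 'r')
Last column: ssr$tstrrsstssrrtrrrrr
Original string S is at sorted index 3

Answer: ssr$tstrrsstssrrtrrrrr
3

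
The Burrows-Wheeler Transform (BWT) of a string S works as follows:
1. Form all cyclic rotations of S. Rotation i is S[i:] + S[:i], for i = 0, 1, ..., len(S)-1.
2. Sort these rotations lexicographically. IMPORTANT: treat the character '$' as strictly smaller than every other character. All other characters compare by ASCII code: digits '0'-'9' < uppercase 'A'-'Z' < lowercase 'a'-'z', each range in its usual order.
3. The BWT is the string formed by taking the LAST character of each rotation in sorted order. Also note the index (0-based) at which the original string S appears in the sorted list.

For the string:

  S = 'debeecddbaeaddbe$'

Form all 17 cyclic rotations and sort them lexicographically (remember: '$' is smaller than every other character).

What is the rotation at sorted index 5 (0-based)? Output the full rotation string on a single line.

Answer: beecddbaeaddbe$de

Derivation:
All 17 rotations (rotation i = S[i:]+S[:i]):
  rot[0] = debeecddbaeaddbe$
  rot[1] = ebeecddbaeaddbe$d
  rot[2] = beecddbaeaddbe$de
  rot[3] = eecddbaeaddbe$deb
  rot[4] = ecddbaeaddbe$debe
  rot[5] = cddbaeaddbe$debee
  rot[6] = ddbaeaddbe$debeec
  rot[7] = dbaeaddbe$debeecd
  rot[8] = baeaddbe$debeecdd
  rot[9] = aeaddbe$debeecddb
  rot[10] = eaddbe$debeecddba
  rot[11] = addbe$debeecddbae
  rot[12] = ddbe$debeecddbaea
  rot[13] = dbe$debeecddbaead
  rot[14] = be$debeecddbaeadd
  rot[15] = e$debeecddbaeaddb
  rot[16] = $debeecddbaeaddbe
Sorted (with $ < everything):
  sorted[0] = $debeecddbaeaddbe
  sorted[1] = addbe$debeecddbae
  sorted[2] = aeaddbe$debeecddb
  sorted[3] = baeaddbe$debeecdd
  sorted[4] = be$debeecddbaeadd
  sorted[5] = beecddbaeaddbe$de
  sorted[6] = cddbaeaddbe$debee
  sorted[7] = dbaeaddbe$debeecd
  sorted[8] = dbe$debeecddbaead
  sorted[9] = ddbaeaddbe$debeec
  sorted[10] = ddbe$debeecddbaea
  sorted[11] = debeecddbaeaddbe$
  sorted[12] = e$debeecddbaeaddb
  sorted[13] = eaddbe$debeecddba
  sorted[14] = ebeecddbaeaddbe$d
  sorted[15] = ecddbaeaddbe$debe
  sorted[16] = eecddbaeaddbe$deb
sorted[5] = beecddbaeaddbe$de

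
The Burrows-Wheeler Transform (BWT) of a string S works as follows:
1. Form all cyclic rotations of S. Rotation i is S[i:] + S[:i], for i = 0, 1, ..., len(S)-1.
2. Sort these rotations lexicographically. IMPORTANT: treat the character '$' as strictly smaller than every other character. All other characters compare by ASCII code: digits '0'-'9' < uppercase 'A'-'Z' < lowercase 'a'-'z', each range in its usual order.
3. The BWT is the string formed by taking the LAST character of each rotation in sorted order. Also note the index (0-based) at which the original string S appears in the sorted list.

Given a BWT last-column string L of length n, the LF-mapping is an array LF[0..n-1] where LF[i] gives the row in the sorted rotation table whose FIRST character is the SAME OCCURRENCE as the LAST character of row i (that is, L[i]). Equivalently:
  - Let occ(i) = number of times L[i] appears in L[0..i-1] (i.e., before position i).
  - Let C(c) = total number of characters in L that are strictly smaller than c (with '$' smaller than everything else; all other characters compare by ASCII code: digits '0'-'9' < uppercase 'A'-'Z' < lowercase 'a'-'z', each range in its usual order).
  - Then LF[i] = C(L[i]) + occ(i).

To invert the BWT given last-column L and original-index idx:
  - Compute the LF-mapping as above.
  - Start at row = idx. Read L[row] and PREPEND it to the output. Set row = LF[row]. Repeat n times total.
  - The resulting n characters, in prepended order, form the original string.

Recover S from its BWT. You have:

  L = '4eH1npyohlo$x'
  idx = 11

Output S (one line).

Answer: xylophone1H4$

Derivation:
LF mapping: 2 4 3 1 7 10 12 8 5 6 9 0 11
Walk LF starting at row 11, prepending L[row]:
  step 1: row=11, L[11]='$', prepend. Next row=LF[11]=0
  step 2: row=0, L[0]='4', prepend. Next row=LF[0]=2
  step 3: row=2, L[2]='H', prepend. Next row=LF[2]=3
  step 4: row=3, L[3]='1', prepend. Next row=LF[3]=1
  step 5: row=1, L[1]='e', prepend. Next row=LF[1]=4
  step 6: row=4, L[4]='n', prepend. Next row=LF[4]=7
  step 7: row=7, L[7]='o', prepend. Next row=LF[7]=8
  step 8: row=8, L[8]='h', prepend. Next row=LF[8]=5
  step 9: row=5, L[5]='p', prepend. Next row=LF[5]=10
  step 10: row=10, L[10]='o', prepend. Next row=LF[10]=9
  step 11: row=9, L[9]='l', prepend. Next row=LF[9]=6
  step 12: row=6, L[6]='y', prepend. Next row=LF[6]=12
  step 13: row=12, L[12]='x', prepend. Next row=LF[12]=11
Reversed output: xylophone1H4$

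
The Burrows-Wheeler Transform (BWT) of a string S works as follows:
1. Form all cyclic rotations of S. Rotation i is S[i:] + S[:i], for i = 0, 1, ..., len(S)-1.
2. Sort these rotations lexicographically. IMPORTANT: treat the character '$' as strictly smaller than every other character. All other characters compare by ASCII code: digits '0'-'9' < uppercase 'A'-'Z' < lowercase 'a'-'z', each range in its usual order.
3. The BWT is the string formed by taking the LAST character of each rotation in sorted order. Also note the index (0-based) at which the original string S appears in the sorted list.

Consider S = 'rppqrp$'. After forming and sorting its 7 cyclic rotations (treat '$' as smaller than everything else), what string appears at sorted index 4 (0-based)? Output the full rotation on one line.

All 7 rotations (rotation i = S[i:]+S[:i]):
  rot[0] = rppqrp$
  rot[1] = ppqrp$r
  rot[2] = pqrp$rp
  rot[3] = qrp$rpp
  rot[4] = rp$rppq
  rot[5] = p$rppqr
  rot[6] = $rppqrp
Sorted (with $ < everything):
  sorted[0] = $rppqrp
  sorted[1] = p$rppqr
  sorted[2] = ppqrp$r
  sorted[3] = pqrp$rp
  sorted[4] = qrp$rpp
  sorted[5] = rp$rppq
  sorted[6] = rppqrp$
sorted[4] = qrp$rpp

Answer: qrp$rpp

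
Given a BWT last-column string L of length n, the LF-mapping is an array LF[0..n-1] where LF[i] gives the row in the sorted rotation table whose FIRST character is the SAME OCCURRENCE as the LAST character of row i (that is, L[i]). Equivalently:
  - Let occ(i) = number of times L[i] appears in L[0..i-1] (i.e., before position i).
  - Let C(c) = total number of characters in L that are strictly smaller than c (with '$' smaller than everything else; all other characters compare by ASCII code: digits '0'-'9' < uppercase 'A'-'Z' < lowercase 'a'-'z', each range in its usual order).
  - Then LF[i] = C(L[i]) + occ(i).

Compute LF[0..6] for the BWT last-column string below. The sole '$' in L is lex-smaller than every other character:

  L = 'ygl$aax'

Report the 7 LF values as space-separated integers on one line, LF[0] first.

Answer: 6 3 4 0 1 2 5

Derivation:
Char counts: '$':1, 'a':2, 'g':1, 'l':1, 'x':1, 'y':1
C (first-col start): C('$')=0, C('a')=1, C('g')=3, C('l')=4, C('x')=5, C('y')=6
L[0]='y': occ=0, LF[0]=C('y')+0=6+0=6
L[1]='g': occ=0, LF[1]=C('g')+0=3+0=3
L[2]='l': occ=0, LF[2]=C('l')+0=4+0=4
L[3]='$': occ=0, LF[3]=C('$')+0=0+0=0
L[4]='a': occ=0, LF[4]=C('a')+0=1+0=1
L[5]='a': occ=1, LF[5]=C('a')+1=1+1=2
L[6]='x': occ=0, LF[6]=C('x')+0=5+0=5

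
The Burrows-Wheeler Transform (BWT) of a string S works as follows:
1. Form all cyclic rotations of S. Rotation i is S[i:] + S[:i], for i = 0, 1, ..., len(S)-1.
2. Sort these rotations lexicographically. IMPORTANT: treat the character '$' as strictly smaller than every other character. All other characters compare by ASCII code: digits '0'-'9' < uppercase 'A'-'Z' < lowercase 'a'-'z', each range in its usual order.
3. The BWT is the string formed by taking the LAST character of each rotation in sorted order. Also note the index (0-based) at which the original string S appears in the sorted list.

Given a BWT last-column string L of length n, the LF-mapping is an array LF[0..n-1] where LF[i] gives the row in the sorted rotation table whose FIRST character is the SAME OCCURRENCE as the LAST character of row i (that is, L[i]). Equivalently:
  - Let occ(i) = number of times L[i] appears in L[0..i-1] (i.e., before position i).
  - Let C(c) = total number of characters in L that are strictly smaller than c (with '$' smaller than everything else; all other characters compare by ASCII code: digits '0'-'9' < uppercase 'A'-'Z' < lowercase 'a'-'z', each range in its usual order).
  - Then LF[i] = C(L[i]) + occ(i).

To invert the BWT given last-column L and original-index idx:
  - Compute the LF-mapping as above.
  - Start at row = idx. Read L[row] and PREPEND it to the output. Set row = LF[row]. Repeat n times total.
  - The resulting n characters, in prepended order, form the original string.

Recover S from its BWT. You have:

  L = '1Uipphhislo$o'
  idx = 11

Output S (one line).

Answer: philosophiU1$

Derivation:
LF mapping: 1 2 5 10 11 3 4 6 12 7 8 0 9
Walk LF starting at row 11, prepending L[row]:
  step 1: row=11, L[11]='$', prepend. Next row=LF[11]=0
  step 2: row=0, L[0]='1', prepend. Next row=LF[0]=1
  step 3: row=1, L[1]='U', prepend. Next row=LF[1]=2
  step 4: row=2, L[2]='i', prepend. Next row=LF[2]=5
  step 5: row=5, L[5]='h', prepend. Next row=LF[5]=3
  step 6: row=3, L[3]='p', prepend. Next row=LF[3]=10
  step 7: row=10, L[10]='o', prepend. Next row=LF[10]=8
  step 8: row=8, L[8]='s', prepend. Next row=LF[8]=12
  step 9: row=12, L[12]='o', prepend. Next row=LF[12]=9
  step 10: row=9, L[9]='l', prepend. Next row=LF[9]=7
  step 11: row=7, L[7]='i', prepend. Next row=LF[7]=6
  step 12: row=6, L[6]='h', prepend. Next row=LF[6]=4
  step 13: row=4, L[4]='p', prepend. Next row=LF[4]=11
Reversed output: philosophiU1$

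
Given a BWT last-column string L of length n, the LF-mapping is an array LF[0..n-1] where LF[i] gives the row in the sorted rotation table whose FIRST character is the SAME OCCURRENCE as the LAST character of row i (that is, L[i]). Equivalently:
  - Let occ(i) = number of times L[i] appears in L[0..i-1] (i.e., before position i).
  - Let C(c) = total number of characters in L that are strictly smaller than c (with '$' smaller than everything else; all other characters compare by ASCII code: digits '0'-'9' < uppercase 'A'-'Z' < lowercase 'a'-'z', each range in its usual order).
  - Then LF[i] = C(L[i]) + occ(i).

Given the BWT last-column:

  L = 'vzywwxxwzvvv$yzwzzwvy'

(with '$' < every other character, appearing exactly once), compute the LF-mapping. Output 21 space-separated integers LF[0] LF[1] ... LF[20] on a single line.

Answer: 1 16 13 6 7 11 12 8 17 2 3 4 0 14 18 9 19 20 10 5 15

Derivation:
Char counts: '$':1, 'v':5, 'w':5, 'x':2, 'y':3, 'z':5
C (first-col start): C('$')=0, C('v')=1, C('w')=6, C('x')=11, C('y')=13, C('z')=16
L[0]='v': occ=0, LF[0]=C('v')+0=1+0=1
L[1]='z': occ=0, LF[1]=C('z')+0=16+0=16
L[2]='y': occ=0, LF[2]=C('y')+0=13+0=13
L[3]='w': occ=0, LF[3]=C('w')+0=6+0=6
L[4]='w': occ=1, LF[4]=C('w')+1=6+1=7
L[5]='x': occ=0, LF[5]=C('x')+0=11+0=11
L[6]='x': occ=1, LF[6]=C('x')+1=11+1=12
L[7]='w': occ=2, LF[7]=C('w')+2=6+2=8
L[8]='z': occ=1, LF[8]=C('z')+1=16+1=17
L[9]='v': occ=1, LF[9]=C('v')+1=1+1=2
L[10]='v': occ=2, LF[10]=C('v')+2=1+2=3
L[11]='v': occ=3, LF[11]=C('v')+3=1+3=4
L[12]='$': occ=0, LF[12]=C('$')+0=0+0=0
L[13]='y': occ=1, LF[13]=C('y')+1=13+1=14
L[14]='z': occ=2, LF[14]=C('z')+2=16+2=18
L[15]='w': occ=3, LF[15]=C('w')+3=6+3=9
L[16]='z': occ=3, LF[16]=C('z')+3=16+3=19
L[17]='z': occ=4, LF[17]=C('z')+4=16+4=20
L[18]='w': occ=4, LF[18]=C('w')+4=6+4=10
L[19]='v': occ=4, LF[19]=C('v')+4=1+4=5
L[20]='y': occ=2, LF[20]=C('y')+2=13+2=15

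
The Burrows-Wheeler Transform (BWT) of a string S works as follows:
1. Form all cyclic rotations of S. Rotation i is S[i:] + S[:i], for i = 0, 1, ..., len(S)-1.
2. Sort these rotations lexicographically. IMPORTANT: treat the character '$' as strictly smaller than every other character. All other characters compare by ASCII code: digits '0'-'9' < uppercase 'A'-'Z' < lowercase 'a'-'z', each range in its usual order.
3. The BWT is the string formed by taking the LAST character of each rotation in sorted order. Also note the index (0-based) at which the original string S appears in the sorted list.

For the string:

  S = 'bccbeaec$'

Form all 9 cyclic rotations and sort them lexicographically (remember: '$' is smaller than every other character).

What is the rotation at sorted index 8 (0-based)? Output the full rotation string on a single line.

Answer: ec$bccbea

Derivation:
All 9 rotations (rotation i = S[i:]+S[:i]):
  rot[0] = bccbeaec$
  rot[1] = ccbeaec$b
  rot[2] = cbeaec$bc
  rot[3] = beaec$bcc
  rot[4] = eaec$bccb
  rot[5] = aec$bccbe
  rot[6] = ec$bccbea
  rot[7] = c$bccbeae
  rot[8] = $bccbeaec
Sorted (with $ < everything):
  sorted[0] = $bccbeaec
  sorted[1] = aec$bccbe
  sorted[2] = bccbeaec$
  sorted[3] = beaec$bcc
  sorted[4] = c$bccbeae
  sorted[5] = cbeaec$bc
  sorted[6] = ccbeaec$b
  sorted[7] = eaec$bccb
  sorted[8] = ec$bccbea
sorted[8] = ec$bccbea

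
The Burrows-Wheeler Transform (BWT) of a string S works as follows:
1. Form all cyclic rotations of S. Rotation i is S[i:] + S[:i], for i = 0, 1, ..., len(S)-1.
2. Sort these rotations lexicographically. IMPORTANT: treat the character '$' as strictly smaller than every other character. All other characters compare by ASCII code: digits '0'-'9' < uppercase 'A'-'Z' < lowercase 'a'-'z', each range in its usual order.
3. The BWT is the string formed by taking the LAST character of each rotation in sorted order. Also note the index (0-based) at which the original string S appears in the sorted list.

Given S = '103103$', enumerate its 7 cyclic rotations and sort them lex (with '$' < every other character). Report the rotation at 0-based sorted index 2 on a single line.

Answer: 03103$1

Derivation:
All 7 rotations (rotation i = S[i:]+S[:i]):
  rot[0] = 103103$
  rot[1] = 03103$1
  rot[2] = 3103$10
  rot[3] = 103$103
  rot[4] = 03$1031
  rot[5] = 3$10310
  rot[6] = $103103
Sorted (with $ < everything):
  sorted[0] = $103103
  sorted[1] = 03$1031
  sorted[2] = 03103$1
  sorted[3] = 103$103
  sorted[4] = 103103$
  sorted[5] = 3$10310
  sorted[6] = 3103$10
sorted[2] = 03103$1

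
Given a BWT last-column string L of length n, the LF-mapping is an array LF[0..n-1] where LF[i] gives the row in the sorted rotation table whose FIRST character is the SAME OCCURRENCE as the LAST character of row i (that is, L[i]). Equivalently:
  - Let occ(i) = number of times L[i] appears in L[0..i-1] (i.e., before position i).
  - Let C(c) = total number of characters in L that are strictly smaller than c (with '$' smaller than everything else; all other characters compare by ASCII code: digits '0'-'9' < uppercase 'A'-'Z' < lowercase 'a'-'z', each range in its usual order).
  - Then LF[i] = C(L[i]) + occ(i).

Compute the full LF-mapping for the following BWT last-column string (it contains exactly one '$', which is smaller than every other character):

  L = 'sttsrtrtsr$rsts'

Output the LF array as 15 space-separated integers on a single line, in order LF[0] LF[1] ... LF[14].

Char counts: '$':1, 'r':4, 's':5, 't':5
C (first-col start): C('$')=0, C('r')=1, C('s')=5, C('t')=10
L[0]='s': occ=0, LF[0]=C('s')+0=5+0=5
L[1]='t': occ=0, LF[1]=C('t')+0=10+0=10
L[2]='t': occ=1, LF[2]=C('t')+1=10+1=11
L[3]='s': occ=1, LF[3]=C('s')+1=5+1=6
L[4]='r': occ=0, LF[4]=C('r')+0=1+0=1
L[5]='t': occ=2, LF[5]=C('t')+2=10+2=12
L[6]='r': occ=1, LF[6]=C('r')+1=1+1=2
L[7]='t': occ=3, LF[7]=C('t')+3=10+3=13
L[8]='s': occ=2, LF[8]=C('s')+2=5+2=7
L[9]='r': occ=2, LF[9]=C('r')+2=1+2=3
L[10]='$': occ=0, LF[10]=C('$')+0=0+0=0
L[11]='r': occ=3, LF[11]=C('r')+3=1+3=4
L[12]='s': occ=3, LF[12]=C('s')+3=5+3=8
L[13]='t': occ=4, LF[13]=C('t')+4=10+4=14
L[14]='s': occ=4, LF[14]=C('s')+4=5+4=9

Answer: 5 10 11 6 1 12 2 13 7 3 0 4 8 14 9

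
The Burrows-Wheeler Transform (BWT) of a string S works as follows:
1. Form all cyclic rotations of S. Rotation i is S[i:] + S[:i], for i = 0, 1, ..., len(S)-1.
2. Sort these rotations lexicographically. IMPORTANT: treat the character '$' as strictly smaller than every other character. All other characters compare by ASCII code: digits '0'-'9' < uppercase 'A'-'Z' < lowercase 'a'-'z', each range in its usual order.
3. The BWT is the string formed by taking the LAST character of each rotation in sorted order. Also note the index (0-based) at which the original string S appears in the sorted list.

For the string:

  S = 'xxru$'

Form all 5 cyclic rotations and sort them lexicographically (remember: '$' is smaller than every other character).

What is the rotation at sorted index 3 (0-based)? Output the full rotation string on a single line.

All 5 rotations (rotation i = S[i:]+S[:i]):
  rot[0] = xxru$
  rot[1] = xru$x
  rot[2] = ru$xx
  rot[3] = u$xxr
  rot[4] = $xxru
Sorted (with $ < everything):
  sorted[0] = $xxru
  sorted[1] = ru$xx
  sorted[2] = u$xxr
  sorted[3] = xru$x
  sorted[4] = xxru$
sorted[3] = xru$x

Answer: xru$x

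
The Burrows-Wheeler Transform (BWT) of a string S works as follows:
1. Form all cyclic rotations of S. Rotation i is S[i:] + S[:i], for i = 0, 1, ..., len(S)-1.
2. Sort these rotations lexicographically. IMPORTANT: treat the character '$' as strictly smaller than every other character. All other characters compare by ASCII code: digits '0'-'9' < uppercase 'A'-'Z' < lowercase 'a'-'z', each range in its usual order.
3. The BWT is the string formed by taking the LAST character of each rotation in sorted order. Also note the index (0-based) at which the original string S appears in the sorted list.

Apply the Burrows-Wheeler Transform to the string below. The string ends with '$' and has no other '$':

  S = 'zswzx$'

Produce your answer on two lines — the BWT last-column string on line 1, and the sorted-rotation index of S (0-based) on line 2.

All 6 rotations (rotation i = S[i:]+S[:i]):
  rot[0] = zswzx$
  rot[1] = swzx$z
  rot[2] = wzx$zs
  rot[3] = zx$zsw
  rot[4] = x$zswz
  rot[5] = $zswzx
Sorted (with $ < everything):
  sorted[0] = $zswzx  (last char: 'x')
  sorted[1] = swzx$z  (last char: 'z')
  sorted[2] = wzx$zs  (last char: 's')
  sorted[3] = x$zswz  (last char: 'z')
  sorted[4] = zswzx$  (last char: '$')
  sorted[5] = zx$zsw  (last char: 'w')
Last column: xzsz$w
Original string S is at sorted index 4

Answer: xzsz$w
4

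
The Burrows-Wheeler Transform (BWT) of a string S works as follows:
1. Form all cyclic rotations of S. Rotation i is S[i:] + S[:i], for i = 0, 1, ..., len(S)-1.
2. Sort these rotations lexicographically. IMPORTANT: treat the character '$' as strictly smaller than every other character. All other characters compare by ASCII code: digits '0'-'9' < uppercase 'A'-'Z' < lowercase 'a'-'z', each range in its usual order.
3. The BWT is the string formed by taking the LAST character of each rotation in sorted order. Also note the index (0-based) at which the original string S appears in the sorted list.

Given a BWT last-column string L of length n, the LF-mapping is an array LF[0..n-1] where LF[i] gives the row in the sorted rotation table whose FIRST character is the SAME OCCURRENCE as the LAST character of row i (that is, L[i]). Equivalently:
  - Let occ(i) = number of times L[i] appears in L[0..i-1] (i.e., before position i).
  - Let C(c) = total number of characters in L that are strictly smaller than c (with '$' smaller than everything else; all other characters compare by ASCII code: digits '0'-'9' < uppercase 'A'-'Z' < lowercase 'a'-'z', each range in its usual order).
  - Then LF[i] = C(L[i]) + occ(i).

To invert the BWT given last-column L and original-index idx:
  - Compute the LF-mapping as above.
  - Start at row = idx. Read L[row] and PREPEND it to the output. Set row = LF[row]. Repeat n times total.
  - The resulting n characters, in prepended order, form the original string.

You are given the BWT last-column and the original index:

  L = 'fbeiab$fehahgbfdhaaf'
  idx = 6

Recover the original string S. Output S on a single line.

LF mapping: 11 5 9 19 1 6 0 12 10 16 2 17 15 7 13 8 18 3 4 14
Walk LF starting at row 6, prepending L[row]:
  step 1: row=6, L[6]='$', prepend. Next row=LF[6]=0
  step 2: row=0, L[0]='f', prepend. Next row=LF[0]=11
  step 3: row=11, L[11]='h', prepend. Next row=LF[11]=17
  step 4: row=17, L[17]='a', prepend. Next row=LF[17]=3
  step 5: row=3, L[3]='i', prepend. Next row=LF[3]=19
  step 6: row=19, L[19]='f', prepend. Next row=LF[19]=14
  step 7: row=14, L[14]='f', prepend. Next row=LF[14]=13
  step 8: row=13, L[13]='b', prepend. Next row=LF[13]=7
  step 9: row=7, L[7]='f', prepend. Next row=LF[7]=12
  step 10: row=12, L[12]='g', prepend. Next row=LF[12]=15
  step 11: row=15, L[15]='d', prepend. Next row=LF[15]=8
  step 12: row=8, L[8]='e', prepend. Next row=LF[8]=10
  step 13: row=10, L[10]='a', prepend. Next row=LF[10]=2
  step 14: row=2, L[2]='e', prepend. Next row=LF[2]=9
  step 15: row=9, L[9]='h', prepend. Next row=LF[9]=16
  step 16: row=16, L[16]='h', prepend. Next row=LF[16]=18
  step 17: row=18, L[18]='a', prepend. Next row=LF[18]=4
  step 18: row=4, L[4]='a', prepend. Next row=LF[4]=1
  step 19: row=1, L[1]='b', prepend. Next row=LF[1]=5
  step 20: row=5, L[5]='b', prepend. Next row=LF[5]=6
Reversed output: bbaahheaedgfbffiahf$

Answer: bbaahheaedgfbffiahf$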